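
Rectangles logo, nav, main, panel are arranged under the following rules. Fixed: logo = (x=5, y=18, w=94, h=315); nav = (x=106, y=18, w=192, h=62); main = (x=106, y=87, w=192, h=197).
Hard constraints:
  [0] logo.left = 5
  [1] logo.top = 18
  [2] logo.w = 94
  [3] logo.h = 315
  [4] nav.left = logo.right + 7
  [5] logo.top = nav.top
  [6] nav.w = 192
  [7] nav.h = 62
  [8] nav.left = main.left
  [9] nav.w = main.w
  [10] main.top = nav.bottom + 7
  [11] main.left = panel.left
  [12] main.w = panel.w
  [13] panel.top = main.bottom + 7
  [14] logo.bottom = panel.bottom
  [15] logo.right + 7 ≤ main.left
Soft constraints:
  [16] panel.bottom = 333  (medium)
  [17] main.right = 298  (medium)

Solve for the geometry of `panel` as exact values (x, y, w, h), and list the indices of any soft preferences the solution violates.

1. panel.x = 106  [main.left = panel.left]
2. panel.w = 192  [main.w = panel.w]
3. panel.y = 291  [panel.top = main.bottom + 7]
4. panel.h = 42  [logo.bottom = panel.bottom]

panel = (x=106, y=291, w=192, h=42)
violated soft preferences: none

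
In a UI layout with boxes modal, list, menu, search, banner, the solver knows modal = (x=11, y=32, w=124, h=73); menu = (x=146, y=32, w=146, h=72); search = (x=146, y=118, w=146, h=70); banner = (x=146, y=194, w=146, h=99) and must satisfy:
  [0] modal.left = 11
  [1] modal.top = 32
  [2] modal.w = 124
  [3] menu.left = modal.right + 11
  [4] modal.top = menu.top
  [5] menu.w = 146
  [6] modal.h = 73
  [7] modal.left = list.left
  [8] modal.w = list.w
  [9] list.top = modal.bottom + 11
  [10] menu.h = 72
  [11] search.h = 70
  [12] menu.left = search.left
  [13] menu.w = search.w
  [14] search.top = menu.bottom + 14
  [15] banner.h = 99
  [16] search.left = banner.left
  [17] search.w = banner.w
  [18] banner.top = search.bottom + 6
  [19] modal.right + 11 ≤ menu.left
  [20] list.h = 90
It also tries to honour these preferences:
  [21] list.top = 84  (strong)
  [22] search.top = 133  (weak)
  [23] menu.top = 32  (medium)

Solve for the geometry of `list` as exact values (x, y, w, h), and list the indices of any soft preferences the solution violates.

list = (x=11, y=116, w=124, h=90)
violated soft preferences: 21, 22

1. list.x = 11  [modal.left = list.left]
2. list.w = 124  [modal.w = list.w]
3. list.y = 116  [list.top = modal.bottom + 11]
4. list.h = 90  [list.h = 90]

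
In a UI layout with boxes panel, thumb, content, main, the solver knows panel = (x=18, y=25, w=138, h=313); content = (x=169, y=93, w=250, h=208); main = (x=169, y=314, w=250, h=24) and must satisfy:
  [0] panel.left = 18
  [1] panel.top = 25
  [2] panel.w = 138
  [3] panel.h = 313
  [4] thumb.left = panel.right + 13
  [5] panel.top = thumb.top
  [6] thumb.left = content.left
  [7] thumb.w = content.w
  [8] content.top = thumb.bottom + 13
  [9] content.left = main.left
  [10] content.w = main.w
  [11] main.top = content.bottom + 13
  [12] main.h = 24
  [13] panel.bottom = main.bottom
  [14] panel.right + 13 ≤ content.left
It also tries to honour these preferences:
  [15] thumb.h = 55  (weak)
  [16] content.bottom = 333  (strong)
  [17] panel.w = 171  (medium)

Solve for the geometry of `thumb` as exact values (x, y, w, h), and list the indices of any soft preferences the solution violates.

thumb = (x=169, y=25, w=250, h=55)
violated soft preferences: 16, 17

1. thumb.x = 169  [thumb.left = panel.right + 13]
2. thumb.y = 25  [panel.top = thumb.top]
3. thumb.w = 250  [thumb.w = content.w]
4. thumb.h = 55  [content.top = thumb.bottom + 13]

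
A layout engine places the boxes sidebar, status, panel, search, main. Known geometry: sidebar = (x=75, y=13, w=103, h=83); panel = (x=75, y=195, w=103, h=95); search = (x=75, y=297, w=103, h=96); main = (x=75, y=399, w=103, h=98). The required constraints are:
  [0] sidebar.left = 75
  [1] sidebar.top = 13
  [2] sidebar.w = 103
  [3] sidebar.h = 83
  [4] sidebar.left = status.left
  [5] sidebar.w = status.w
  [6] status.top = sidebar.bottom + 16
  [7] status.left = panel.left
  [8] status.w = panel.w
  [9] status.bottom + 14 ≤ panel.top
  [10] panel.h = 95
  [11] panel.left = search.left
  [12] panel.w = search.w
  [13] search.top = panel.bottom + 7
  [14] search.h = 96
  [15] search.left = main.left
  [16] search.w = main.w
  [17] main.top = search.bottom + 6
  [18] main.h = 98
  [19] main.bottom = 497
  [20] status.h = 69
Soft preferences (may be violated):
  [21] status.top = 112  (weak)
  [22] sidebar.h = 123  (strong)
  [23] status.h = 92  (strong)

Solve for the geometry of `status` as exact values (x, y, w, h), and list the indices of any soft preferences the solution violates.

1. status.x = 75  [sidebar.left = status.left]
2. status.w = 103  [sidebar.w = status.w]
3. status.y = 112  [status.top = sidebar.bottom + 16]
4. status.h = 69  [status.h = 69]

status = (x=75, y=112, w=103, h=69)
violated soft preferences: 22, 23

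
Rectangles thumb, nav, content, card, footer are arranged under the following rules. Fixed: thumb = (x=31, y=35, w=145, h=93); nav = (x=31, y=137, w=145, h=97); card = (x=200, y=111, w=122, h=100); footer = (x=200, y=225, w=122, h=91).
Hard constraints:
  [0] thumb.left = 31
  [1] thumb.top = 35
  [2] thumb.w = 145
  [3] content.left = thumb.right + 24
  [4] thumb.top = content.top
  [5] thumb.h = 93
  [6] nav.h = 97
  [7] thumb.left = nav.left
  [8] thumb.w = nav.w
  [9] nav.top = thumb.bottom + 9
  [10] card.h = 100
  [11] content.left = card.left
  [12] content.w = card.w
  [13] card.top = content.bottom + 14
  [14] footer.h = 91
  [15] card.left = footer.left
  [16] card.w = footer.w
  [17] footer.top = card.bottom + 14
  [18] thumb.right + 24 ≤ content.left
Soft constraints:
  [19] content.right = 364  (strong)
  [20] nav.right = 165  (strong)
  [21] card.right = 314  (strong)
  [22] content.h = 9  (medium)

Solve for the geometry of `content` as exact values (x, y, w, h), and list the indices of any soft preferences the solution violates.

content = (x=200, y=35, w=122, h=62)
violated soft preferences: 19, 20, 21, 22

1. content.x = 200  [content.left = thumb.right + 24]
2. content.y = 35  [thumb.top = content.top]
3. content.w = 122  [content.w = card.w]
4. content.h = 62  [card.top = content.bottom + 14]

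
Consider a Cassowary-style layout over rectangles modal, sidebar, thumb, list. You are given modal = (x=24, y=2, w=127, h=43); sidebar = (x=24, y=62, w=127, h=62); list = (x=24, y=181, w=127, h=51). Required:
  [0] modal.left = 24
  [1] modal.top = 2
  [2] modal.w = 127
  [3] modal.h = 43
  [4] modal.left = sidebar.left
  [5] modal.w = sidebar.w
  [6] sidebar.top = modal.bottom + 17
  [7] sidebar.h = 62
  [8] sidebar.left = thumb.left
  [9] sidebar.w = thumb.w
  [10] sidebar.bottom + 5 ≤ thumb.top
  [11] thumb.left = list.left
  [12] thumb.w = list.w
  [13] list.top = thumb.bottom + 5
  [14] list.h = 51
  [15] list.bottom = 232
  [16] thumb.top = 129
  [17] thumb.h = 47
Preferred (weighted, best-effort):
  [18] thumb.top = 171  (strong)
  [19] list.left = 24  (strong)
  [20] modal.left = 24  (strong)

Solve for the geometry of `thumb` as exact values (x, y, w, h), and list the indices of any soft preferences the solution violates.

1. thumb.x = 24  [sidebar.left = thumb.left]
2. thumb.w = 127  [sidebar.w = thumb.w]
3. thumb.y = 129  [thumb.top = 129]
4. thumb.h = 47  [thumb.h = 47]

thumb = (x=24, y=129, w=127, h=47)
violated soft preferences: 18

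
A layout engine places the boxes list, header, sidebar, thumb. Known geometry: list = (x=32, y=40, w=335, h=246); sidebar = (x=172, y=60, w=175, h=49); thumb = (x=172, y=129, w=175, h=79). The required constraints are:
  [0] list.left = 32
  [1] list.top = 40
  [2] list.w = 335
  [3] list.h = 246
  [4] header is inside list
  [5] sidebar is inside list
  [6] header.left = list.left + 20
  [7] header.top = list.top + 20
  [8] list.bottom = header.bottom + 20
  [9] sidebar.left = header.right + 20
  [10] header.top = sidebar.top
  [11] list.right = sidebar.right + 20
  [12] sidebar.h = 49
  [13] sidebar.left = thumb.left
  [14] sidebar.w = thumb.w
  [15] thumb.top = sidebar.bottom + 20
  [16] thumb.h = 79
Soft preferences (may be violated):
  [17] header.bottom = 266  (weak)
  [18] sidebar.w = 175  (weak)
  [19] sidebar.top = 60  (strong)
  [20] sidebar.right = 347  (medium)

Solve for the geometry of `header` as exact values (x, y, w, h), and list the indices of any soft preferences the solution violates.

1. header.x = 52  [header.left = list.left + 20]
2. header.y = 60  [header.top = list.top + 20]
3. header.h = 206  [list.bottom = header.bottom + 20]
4. header.w = 100  [sidebar.left = header.right + 20]

header = (x=52, y=60, w=100, h=206)
violated soft preferences: none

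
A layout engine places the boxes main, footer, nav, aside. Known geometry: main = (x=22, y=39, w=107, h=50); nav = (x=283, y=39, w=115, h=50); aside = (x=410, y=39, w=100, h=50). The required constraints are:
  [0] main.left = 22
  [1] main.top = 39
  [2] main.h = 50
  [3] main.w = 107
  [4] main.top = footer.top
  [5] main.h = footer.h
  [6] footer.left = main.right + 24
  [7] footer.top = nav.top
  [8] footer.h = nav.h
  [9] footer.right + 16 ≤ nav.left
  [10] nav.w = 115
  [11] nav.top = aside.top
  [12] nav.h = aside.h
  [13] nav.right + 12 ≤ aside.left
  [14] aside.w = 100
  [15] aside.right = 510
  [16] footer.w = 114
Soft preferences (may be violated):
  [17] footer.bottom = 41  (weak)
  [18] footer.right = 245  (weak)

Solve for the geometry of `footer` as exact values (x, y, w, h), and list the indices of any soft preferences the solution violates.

1. footer.y = 39  [main.top = footer.top]
2. footer.h = 50  [main.h = footer.h]
3. footer.x = 153  [footer.left = main.right + 24]
4. footer.w = 114  [footer.w = 114]

footer = (x=153, y=39, w=114, h=50)
violated soft preferences: 17, 18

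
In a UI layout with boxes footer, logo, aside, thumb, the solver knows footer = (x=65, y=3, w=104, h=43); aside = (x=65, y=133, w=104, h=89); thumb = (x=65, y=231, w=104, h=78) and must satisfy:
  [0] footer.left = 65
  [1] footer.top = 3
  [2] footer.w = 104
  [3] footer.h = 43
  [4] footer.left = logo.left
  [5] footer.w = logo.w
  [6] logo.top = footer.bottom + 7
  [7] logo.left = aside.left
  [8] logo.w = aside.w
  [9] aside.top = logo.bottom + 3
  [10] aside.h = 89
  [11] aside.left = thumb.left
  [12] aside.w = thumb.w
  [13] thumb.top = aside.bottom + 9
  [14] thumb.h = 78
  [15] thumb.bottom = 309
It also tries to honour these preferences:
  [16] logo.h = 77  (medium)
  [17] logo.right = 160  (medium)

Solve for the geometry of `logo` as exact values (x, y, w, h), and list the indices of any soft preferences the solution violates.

logo = (x=65, y=53, w=104, h=77)
violated soft preferences: 17

1. logo.x = 65  [footer.left = logo.left]
2. logo.w = 104  [footer.w = logo.w]
3. logo.y = 53  [logo.top = footer.bottom + 7]
4. logo.h = 77  [aside.top = logo.bottom + 3]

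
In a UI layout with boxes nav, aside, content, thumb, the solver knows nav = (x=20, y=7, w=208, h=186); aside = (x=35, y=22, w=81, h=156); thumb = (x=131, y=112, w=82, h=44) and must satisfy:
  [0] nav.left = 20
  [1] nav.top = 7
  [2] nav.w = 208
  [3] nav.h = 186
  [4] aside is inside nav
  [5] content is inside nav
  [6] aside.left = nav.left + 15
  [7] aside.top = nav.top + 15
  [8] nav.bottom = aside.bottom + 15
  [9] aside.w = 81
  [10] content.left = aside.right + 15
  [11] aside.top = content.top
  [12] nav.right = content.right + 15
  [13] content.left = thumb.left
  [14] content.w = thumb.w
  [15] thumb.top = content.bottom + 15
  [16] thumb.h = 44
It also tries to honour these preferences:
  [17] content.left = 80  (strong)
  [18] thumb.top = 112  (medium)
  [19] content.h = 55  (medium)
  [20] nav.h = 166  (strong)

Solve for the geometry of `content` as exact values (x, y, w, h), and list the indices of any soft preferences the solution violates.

1. content.x = 131  [content.left = aside.right + 15]
2. content.y = 22  [aside.top = content.top]
3. content.w = 82  [nav.right = content.right + 15]
4. content.h = 75  [thumb.top = content.bottom + 15]

content = (x=131, y=22, w=82, h=75)
violated soft preferences: 17, 19, 20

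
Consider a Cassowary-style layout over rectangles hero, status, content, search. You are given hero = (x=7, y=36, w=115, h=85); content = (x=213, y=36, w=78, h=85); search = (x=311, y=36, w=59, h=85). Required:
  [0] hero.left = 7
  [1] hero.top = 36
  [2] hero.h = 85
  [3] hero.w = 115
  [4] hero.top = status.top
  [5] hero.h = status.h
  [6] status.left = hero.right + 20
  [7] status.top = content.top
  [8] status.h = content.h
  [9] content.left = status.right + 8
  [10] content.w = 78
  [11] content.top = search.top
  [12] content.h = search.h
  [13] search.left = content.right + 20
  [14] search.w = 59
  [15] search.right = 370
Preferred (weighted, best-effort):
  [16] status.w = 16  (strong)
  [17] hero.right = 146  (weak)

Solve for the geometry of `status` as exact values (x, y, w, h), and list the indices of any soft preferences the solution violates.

status = (x=142, y=36, w=63, h=85)
violated soft preferences: 16, 17

1. status.y = 36  [hero.top = status.top]
2. status.h = 85  [hero.h = status.h]
3. status.x = 142  [status.left = hero.right + 20]
4. status.w = 63  [content.left = status.right + 8]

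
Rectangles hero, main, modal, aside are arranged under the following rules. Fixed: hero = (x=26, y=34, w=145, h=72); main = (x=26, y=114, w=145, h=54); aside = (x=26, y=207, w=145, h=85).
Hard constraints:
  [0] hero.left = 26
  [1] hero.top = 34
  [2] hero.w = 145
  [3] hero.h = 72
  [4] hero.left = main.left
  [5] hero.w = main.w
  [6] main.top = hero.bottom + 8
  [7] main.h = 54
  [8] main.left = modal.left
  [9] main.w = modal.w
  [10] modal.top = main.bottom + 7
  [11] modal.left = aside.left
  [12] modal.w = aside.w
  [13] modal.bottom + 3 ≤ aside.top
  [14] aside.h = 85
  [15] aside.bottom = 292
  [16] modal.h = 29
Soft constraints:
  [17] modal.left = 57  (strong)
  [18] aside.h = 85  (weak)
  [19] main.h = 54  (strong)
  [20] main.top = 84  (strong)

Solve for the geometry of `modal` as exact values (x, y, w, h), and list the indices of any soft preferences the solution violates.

1. modal.x = 26  [main.left = modal.left]
2. modal.w = 145  [main.w = modal.w]
3. modal.y = 175  [modal.top = main.bottom + 7]
4. modal.h = 29  [modal.h = 29]

modal = (x=26, y=175, w=145, h=29)
violated soft preferences: 17, 20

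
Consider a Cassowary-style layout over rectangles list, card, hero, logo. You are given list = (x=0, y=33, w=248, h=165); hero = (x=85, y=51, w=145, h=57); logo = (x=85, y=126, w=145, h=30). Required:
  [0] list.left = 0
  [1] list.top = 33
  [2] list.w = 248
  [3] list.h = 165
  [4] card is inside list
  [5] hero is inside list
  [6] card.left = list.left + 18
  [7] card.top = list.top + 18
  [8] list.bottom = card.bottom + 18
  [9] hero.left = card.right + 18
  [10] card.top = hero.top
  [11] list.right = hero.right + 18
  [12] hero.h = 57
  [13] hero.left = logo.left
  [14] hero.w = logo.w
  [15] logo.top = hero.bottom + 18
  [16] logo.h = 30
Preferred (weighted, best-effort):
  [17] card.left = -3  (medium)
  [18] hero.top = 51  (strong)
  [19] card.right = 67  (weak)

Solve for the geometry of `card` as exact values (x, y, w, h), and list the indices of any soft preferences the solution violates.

card = (x=18, y=51, w=49, h=129)
violated soft preferences: 17

1. card.x = 18  [card.left = list.left + 18]
2. card.y = 51  [card.top = list.top + 18]
3. card.h = 129  [list.bottom = card.bottom + 18]
4. card.w = 49  [hero.left = card.right + 18]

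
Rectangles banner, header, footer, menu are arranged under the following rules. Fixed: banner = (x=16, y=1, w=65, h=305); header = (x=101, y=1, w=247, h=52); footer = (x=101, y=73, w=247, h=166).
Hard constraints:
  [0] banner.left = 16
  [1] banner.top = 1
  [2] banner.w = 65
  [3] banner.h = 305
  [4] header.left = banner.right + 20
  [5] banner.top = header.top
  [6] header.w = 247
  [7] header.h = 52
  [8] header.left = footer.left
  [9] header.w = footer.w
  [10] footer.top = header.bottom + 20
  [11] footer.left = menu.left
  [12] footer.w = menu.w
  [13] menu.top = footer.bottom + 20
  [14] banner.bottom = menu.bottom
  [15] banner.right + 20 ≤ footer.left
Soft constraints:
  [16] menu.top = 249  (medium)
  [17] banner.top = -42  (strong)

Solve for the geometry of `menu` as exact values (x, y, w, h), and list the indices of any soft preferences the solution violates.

1. menu.x = 101  [footer.left = menu.left]
2. menu.w = 247  [footer.w = menu.w]
3. menu.y = 259  [menu.top = footer.bottom + 20]
4. menu.h = 47  [banner.bottom = menu.bottom]

menu = (x=101, y=259, w=247, h=47)
violated soft preferences: 16, 17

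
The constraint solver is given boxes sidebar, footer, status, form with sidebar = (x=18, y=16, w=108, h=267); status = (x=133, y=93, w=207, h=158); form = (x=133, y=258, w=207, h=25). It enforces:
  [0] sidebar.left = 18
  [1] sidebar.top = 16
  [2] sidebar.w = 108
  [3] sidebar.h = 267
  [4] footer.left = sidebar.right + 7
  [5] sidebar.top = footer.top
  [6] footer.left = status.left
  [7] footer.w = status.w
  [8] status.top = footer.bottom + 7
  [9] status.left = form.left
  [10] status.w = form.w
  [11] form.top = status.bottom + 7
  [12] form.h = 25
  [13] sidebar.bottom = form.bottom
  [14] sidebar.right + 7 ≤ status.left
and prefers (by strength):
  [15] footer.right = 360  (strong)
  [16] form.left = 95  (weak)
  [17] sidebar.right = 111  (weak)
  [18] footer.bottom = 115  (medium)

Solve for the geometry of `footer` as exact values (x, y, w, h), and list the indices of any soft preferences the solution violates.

footer = (x=133, y=16, w=207, h=70)
violated soft preferences: 15, 16, 17, 18

1. footer.x = 133  [footer.left = sidebar.right + 7]
2. footer.y = 16  [sidebar.top = footer.top]
3. footer.w = 207  [footer.w = status.w]
4. footer.h = 70  [status.top = footer.bottom + 7]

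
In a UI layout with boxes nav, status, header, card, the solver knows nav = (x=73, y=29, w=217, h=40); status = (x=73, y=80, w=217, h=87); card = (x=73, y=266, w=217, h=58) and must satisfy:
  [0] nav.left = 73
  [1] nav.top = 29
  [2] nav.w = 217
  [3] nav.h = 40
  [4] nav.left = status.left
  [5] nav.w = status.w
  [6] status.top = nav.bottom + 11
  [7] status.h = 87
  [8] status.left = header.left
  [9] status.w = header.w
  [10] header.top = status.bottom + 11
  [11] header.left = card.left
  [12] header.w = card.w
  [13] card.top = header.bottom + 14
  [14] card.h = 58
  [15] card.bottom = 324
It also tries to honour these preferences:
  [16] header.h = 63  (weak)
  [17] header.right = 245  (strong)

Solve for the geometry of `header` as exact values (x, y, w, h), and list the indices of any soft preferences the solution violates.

header = (x=73, y=178, w=217, h=74)
violated soft preferences: 16, 17

1. header.x = 73  [status.left = header.left]
2. header.w = 217  [status.w = header.w]
3. header.y = 178  [header.top = status.bottom + 11]
4. header.h = 74  [card.top = header.bottom + 14]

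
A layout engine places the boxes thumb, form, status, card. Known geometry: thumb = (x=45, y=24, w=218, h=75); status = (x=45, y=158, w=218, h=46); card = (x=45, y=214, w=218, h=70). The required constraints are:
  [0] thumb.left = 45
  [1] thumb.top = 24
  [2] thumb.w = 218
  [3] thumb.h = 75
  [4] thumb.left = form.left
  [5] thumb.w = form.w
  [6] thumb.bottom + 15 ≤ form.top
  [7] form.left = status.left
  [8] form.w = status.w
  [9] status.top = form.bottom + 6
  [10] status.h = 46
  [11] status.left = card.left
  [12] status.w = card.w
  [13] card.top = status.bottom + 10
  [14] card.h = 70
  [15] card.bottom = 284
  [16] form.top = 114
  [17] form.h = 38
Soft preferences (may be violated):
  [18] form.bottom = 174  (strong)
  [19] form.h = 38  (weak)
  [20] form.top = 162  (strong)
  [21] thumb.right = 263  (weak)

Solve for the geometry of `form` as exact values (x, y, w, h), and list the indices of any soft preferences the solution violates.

form = (x=45, y=114, w=218, h=38)
violated soft preferences: 18, 20

1. form.x = 45  [thumb.left = form.left]
2. form.w = 218  [thumb.w = form.w]
3. form.y = 114  [form.top = 114]
4. form.h = 38  [form.h = 38]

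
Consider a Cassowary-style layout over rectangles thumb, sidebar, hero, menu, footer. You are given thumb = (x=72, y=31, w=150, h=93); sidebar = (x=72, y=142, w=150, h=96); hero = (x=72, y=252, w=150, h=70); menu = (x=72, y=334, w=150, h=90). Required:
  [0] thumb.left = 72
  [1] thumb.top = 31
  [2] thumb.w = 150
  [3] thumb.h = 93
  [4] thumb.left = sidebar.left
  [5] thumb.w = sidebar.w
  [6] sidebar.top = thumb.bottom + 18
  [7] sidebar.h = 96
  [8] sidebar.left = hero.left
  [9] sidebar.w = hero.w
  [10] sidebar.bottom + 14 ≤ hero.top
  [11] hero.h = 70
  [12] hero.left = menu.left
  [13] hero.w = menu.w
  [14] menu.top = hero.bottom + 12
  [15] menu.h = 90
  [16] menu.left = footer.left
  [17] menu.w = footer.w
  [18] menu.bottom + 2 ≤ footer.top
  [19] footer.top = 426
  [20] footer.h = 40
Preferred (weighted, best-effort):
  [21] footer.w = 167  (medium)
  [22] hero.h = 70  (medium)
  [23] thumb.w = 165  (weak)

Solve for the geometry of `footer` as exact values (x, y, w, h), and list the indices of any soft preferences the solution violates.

1. footer.x = 72  [menu.left = footer.left]
2. footer.w = 150  [menu.w = footer.w]
3. footer.y = 426  [footer.top = 426]
4. footer.h = 40  [footer.h = 40]

footer = (x=72, y=426, w=150, h=40)
violated soft preferences: 21, 23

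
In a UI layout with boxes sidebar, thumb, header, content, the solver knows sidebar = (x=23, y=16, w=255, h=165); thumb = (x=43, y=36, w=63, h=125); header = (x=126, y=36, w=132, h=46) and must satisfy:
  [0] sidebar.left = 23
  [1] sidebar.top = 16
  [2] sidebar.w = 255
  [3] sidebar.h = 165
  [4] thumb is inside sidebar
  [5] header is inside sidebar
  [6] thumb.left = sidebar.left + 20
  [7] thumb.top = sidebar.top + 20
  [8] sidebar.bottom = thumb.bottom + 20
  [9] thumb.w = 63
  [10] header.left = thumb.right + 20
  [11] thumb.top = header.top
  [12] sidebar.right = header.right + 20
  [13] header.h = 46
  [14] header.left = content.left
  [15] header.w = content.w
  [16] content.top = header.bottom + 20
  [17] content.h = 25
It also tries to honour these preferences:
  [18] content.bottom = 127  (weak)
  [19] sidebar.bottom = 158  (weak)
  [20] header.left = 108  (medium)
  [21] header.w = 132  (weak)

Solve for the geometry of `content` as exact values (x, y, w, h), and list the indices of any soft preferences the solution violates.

1. content.x = 126  [header.left = content.left]
2. content.w = 132  [header.w = content.w]
3. content.y = 102  [content.top = header.bottom + 20]
4. content.h = 25  [content.h = 25]

content = (x=126, y=102, w=132, h=25)
violated soft preferences: 19, 20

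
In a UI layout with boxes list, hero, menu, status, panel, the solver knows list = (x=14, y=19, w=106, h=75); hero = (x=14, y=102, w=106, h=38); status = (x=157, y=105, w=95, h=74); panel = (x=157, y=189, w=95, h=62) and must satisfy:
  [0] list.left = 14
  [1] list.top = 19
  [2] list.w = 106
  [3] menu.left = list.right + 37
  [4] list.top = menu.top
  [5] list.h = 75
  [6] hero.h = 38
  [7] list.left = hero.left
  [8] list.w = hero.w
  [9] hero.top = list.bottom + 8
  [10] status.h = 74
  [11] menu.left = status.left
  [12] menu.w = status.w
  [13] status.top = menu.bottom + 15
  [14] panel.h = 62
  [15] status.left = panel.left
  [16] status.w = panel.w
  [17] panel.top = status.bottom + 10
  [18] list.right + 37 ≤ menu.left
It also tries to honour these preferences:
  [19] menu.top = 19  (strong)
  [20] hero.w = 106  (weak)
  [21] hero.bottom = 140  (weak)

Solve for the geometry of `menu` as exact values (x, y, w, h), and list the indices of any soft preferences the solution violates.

menu = (x=157, y=19, w=95, h=71)
violated soft preferences: none

1. menu.x = 157  [menu.left = list.right + 37]
2. menu.y = 19  [list.top = menu.top]
3. menu.w = 95  [menu.w = status.w]
4. menu.h = 71  [status.top = menu.bottom + 15]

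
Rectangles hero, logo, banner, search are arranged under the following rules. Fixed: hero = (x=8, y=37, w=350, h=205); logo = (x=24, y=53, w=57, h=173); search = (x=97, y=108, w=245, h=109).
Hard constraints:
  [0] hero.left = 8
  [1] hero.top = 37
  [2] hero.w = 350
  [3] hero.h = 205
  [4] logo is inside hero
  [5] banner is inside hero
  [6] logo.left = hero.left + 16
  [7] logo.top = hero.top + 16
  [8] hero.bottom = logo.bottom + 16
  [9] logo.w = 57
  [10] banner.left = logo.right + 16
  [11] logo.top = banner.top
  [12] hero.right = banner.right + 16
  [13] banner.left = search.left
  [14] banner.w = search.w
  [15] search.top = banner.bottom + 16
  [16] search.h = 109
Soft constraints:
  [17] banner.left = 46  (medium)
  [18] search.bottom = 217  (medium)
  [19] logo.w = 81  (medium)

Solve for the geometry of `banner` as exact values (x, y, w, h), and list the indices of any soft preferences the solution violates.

1. banner.x = 97  [banner.left = logo.right + 16]
2. banner.y = 53  [logo.top = banner.top]
3. banner.w = 245  [hero.right = banner.right + 16]
4. banner.h = 39  [search.top = banner.bottom + 16]

banner = (x=97, y=53, w=245, h=39)
violated soft preferences: 17, 19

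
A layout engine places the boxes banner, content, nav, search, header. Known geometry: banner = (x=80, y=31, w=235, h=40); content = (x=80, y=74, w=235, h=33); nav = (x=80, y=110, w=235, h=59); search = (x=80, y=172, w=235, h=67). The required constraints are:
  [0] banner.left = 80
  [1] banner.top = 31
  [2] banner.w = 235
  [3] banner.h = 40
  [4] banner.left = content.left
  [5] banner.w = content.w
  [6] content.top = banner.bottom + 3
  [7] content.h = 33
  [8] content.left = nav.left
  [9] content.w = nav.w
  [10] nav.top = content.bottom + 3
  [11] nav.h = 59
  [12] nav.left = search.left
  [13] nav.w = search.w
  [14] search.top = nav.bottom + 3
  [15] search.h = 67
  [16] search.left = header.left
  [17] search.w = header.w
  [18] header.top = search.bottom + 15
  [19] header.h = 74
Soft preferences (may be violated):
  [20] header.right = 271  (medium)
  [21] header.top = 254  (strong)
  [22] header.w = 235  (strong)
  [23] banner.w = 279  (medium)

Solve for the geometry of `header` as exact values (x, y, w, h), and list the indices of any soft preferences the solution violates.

header = (x=80, y=254, w=235, h=74)
violated soft preferences: 20, 23

1. header.x = 80  [search.left = header.left]
2. header.w = 235  [search.w = header.w]
3. header.y = 254  [header.top = search.bottom + 15]
4. header.h = 74  [header.h = 74]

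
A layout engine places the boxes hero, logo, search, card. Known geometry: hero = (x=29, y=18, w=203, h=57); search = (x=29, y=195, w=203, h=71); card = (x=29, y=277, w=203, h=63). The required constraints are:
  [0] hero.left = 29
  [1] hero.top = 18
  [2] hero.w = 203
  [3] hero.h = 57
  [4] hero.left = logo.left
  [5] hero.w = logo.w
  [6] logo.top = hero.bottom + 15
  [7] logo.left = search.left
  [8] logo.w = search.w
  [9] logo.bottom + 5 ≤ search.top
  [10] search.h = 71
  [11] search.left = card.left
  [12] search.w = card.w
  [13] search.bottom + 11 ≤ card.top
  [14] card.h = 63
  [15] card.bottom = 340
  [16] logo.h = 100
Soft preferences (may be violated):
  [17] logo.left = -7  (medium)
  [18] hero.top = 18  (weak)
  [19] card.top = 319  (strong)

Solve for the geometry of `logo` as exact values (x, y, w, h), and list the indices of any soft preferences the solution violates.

logo = (x=29, y=90, w=203, h=100)
violated soft preferences: 17, 19

1. logo.x = 29  [hero.left = logo.left]
2. logo.w = 203  [hero.w = logo.w]
3. logo.y = 90  [logo.top = hero.bottom + 15]
4. logo.h = 100  [logo.h = 100]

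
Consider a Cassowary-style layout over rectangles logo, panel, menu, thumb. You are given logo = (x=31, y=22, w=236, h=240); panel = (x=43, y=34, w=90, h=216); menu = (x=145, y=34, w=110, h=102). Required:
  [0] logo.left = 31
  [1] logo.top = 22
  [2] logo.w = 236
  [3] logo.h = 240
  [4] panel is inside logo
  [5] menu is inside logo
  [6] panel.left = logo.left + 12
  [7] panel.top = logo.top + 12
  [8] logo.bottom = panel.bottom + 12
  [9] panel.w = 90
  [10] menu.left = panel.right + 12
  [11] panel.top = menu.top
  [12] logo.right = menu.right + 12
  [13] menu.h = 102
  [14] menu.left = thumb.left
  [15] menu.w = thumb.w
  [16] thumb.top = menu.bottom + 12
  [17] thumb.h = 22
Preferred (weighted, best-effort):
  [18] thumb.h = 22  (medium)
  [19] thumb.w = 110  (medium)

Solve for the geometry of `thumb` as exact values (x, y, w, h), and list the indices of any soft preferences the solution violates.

1. thumb.x = 145  [menu.left = thumb.left]
2. thumb.w = 110  [menu.w = thumb.w]
3. thumb.y = 148  [thumb.top = menu.bottom + 12]
4. thumb.h = 22  [thumb.h = 22]

thumb = (x=145, y=148, w=110, h=22)
violated soft preferences: none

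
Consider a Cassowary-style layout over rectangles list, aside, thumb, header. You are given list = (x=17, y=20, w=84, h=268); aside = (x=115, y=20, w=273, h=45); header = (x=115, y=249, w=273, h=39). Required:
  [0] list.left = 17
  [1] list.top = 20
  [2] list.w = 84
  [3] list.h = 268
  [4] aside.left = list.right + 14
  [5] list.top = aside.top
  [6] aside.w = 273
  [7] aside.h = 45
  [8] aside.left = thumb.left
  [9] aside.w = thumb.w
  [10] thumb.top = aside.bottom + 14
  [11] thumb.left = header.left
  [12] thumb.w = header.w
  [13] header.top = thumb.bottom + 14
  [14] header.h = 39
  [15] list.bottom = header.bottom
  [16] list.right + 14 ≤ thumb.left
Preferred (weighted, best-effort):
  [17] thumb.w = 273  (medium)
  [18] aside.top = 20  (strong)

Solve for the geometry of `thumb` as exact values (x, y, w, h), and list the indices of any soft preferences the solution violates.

thumb = (x=115, y=79, w=273, h=156)
violated soft preferences: none

1. thumb.x = 115  [aside.left = thumb.left]
2. thumb.w = 273  [aside.w = thumb.w]
3. thumb.y = 79  [thumb.top = aside.bottom + 14]
4. thumb.h = 156  [header.top = thumb.bottom + 14]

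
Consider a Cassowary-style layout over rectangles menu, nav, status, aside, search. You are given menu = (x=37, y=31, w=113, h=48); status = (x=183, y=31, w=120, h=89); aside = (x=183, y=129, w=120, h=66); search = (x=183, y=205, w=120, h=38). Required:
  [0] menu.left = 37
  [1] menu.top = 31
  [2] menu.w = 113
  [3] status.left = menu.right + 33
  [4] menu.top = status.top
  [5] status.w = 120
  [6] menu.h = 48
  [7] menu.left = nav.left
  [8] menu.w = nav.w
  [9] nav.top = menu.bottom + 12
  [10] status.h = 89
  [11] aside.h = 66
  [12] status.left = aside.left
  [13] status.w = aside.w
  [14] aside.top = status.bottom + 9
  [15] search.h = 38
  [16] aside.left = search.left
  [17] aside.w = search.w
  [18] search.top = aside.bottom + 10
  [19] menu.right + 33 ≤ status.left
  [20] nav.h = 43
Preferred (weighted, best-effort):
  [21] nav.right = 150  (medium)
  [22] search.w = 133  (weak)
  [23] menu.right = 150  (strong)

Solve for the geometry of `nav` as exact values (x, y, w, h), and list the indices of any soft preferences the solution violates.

nav = (x=37, y=91, w=113, h=43)
violated soft preferences: 22

1. nav.x = 37  [menu.left = nav.left]
2. nav.w = 113  [menu.w = nav.w]
3. nav.y = 91  [nav.top = menu.bottom + 12]
4. nav.h = 43  [nav.h = 43]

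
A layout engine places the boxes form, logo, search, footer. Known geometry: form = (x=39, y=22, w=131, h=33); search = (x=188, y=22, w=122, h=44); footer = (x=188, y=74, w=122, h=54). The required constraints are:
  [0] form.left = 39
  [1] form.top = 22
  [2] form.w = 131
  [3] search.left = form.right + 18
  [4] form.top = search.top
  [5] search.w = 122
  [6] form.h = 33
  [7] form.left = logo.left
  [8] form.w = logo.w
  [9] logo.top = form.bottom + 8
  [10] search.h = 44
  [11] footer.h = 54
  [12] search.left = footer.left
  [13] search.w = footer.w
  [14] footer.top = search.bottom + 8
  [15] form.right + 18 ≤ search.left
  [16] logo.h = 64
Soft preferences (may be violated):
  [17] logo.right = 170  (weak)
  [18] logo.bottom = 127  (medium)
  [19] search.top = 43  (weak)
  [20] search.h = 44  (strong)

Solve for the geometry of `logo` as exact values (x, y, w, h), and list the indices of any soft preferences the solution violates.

1. logo.x = 39  [form.left = logo.left]
2. logo.w = 131  [form.w = logo.w]
3. logo.y = 63  [logo.top = form.bottom + 8]
4. logo.h = 64  [logo.h = 64]

logo = (x=39, y=63, w=131, h=64)
violated soft preferences: 19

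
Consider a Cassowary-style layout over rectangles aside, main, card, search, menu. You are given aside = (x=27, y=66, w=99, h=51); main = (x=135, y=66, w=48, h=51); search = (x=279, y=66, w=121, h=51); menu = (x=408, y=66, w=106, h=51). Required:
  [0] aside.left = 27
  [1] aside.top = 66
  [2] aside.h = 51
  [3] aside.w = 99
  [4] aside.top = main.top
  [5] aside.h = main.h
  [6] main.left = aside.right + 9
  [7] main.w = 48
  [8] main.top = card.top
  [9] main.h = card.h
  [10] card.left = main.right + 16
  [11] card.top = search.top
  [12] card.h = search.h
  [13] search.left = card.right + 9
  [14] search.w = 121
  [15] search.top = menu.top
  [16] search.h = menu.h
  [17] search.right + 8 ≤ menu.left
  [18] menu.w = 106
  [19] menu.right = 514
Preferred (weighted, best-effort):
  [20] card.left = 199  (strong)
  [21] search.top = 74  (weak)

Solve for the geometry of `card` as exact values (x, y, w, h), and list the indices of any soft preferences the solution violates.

1. card.y = 66  [main.top = card.top]
2. card.h = 51  [main.h = card.h]
3. card.x = 199  [card.left = main.right + 16]
4. card.w = 71  [search.left = card.right + 9]

card = (x=199, y=66, w=71, h=51)
violated soft preferences: 21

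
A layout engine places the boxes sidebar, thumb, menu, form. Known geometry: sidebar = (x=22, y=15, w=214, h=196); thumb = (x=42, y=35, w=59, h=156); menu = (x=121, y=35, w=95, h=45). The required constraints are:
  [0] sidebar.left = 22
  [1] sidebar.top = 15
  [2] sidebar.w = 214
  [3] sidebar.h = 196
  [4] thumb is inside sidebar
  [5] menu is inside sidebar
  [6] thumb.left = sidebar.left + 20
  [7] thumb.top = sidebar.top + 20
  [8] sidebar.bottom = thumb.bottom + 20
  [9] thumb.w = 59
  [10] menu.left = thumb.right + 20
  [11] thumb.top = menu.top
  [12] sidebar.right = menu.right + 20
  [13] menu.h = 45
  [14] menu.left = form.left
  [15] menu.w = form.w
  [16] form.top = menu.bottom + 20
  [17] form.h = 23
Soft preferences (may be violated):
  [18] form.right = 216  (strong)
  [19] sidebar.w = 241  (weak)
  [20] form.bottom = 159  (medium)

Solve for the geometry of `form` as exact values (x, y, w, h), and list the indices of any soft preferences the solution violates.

1. form.x = 121  [menu.left = form.left]
2. form.w = 95  [menu.w = form.w]
3. form.y = 100  [form.top = menu.bottom + 20]
4. form.h = 23  [form.h = 23]

form = (x=121, y=100, w=95, h=23)
violated soft preferences: 19, 20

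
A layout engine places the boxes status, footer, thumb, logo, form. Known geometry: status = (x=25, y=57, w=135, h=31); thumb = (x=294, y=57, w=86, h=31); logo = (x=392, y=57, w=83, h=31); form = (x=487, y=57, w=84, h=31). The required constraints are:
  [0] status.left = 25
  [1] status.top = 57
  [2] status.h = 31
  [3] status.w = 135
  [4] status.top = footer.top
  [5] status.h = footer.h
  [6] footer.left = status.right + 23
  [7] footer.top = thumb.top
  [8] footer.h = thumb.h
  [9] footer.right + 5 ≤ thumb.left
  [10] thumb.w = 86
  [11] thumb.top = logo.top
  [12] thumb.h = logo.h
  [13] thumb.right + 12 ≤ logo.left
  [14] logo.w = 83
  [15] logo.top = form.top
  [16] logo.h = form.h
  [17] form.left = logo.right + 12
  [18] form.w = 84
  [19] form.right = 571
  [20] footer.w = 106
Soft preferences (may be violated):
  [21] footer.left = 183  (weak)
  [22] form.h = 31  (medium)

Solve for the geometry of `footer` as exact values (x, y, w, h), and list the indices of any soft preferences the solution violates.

footer = (x=183, y=57, w=106, h=31)
violated soft preferences: none

1. footer.y = 57  [status.top = footer.top]
2. footer.h = 31  [status.h = footer.h]
3. footer.x = 183  [footer.left = status.right + 23]
4. footer.w = 106  [footer.w = 106]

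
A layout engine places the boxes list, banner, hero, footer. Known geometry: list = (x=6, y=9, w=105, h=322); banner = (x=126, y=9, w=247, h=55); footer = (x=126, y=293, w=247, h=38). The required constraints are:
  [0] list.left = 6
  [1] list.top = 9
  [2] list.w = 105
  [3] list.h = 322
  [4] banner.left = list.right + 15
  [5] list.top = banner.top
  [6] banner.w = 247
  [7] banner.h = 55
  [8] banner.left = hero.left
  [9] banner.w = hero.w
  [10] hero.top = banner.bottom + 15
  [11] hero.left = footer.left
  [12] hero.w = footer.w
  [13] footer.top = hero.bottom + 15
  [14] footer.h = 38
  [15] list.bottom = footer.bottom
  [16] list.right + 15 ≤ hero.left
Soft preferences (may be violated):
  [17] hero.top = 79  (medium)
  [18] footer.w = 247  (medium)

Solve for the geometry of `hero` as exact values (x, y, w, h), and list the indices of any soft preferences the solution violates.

1. hero.x = 126  [banner.left = hero.left]
2. hero.w = 247  [banner.w = hero.w]
3. hero.y = 79  [hero.top = banner.bottom + 15]
4. hero.h = 199  [footer.top = hero.bottom + 15]

hero = (x=126, y=79, w=247, h=199)
violated soft preferences: none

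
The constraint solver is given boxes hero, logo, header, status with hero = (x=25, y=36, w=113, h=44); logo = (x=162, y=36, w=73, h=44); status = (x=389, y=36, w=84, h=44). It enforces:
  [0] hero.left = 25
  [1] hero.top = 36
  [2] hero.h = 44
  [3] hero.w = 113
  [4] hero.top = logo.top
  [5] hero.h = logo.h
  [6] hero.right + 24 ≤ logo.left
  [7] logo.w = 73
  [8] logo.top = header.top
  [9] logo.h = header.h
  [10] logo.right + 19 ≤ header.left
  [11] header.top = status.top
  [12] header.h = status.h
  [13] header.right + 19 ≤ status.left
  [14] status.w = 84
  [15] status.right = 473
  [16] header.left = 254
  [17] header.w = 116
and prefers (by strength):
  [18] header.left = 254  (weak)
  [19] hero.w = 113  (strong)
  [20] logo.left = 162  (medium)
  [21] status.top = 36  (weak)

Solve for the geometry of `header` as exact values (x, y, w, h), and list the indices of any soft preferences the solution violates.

header = (x=254, y=36, w=116, h=44)
violated soft preferences: none

1. header.y = 36  [logo.top = header.top]
2. header.h = 44  [logo.h = header.h]
3. header.x = 254  [header.left = 254]
4. header.w = 116  [header.w = 116]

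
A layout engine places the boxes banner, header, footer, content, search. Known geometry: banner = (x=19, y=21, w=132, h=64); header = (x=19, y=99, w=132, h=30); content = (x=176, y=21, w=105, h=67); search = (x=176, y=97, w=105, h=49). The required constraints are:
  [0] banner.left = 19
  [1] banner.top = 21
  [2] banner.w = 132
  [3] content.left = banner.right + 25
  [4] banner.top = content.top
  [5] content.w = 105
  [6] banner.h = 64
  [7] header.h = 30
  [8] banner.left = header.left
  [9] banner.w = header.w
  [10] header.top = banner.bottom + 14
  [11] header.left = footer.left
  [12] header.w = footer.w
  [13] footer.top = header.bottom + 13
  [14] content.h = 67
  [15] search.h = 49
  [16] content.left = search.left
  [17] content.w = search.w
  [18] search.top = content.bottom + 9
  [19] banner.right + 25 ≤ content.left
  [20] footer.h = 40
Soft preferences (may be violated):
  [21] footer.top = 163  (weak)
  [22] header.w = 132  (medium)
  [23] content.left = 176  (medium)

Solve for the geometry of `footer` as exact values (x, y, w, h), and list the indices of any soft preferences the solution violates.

footer = (x=19, y=142, w=132, h=40)
violated soft preferences: 21

1. footer.x = 19  [header.left = footer.left]
2. footer.w = 132  [header.w = footer.w]
3. footer.y = 142  [footer.top = header.bottom + 13]
4. footer.h = 40  [footer.h = 40]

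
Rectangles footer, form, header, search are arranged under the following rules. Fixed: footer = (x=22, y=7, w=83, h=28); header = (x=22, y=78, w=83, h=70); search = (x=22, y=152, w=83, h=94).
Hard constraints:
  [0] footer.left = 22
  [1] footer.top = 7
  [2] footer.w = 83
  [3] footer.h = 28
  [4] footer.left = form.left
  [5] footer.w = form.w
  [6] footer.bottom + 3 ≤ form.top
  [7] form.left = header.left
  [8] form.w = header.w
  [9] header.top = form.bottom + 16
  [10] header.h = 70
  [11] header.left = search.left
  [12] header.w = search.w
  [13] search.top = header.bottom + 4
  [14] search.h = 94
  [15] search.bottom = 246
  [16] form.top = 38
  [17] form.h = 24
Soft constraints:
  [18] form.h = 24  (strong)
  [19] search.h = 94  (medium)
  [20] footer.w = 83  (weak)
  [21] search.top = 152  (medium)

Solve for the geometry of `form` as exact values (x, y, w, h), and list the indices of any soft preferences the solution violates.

1. form.x = 22  [footer.left = form.left]
2. form.w = 83  [footer.w = form.w]
3. form.y = 38  [form.top = 38]
4. form.h = 24  [form.h = 24]

form = (x=22, y=38, w=83, h=24)
violated soft preferences: none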